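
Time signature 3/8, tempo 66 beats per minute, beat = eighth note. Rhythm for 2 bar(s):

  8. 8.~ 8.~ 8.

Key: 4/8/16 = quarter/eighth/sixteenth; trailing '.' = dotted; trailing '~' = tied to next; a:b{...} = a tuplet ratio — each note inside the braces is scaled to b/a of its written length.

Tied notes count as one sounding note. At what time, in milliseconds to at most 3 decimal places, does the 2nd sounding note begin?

1. 0.0ms @ 0 + 1363.636ms (3/2)
2. 1363.636ms @ 3/2 + 4090.909ms (9/2)

note 2 onset = 3/2b = 1363.636ms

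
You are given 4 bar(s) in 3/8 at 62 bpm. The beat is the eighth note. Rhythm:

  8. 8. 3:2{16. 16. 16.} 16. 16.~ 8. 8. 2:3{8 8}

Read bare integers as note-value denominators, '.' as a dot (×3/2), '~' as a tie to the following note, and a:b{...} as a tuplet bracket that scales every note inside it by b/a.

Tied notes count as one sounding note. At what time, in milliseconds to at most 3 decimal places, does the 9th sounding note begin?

1. 0.0ms @ 0 + 1451.613ms (3/2)
2. 1451.613ms @ 3/2 + 1451.613ms (3/2)
3. 2903.226ms @ 3 + 483.871ms (1/2)
4. 3387.097ms @ 7/2 + 483.871ms (1/2)
5. 3870.968ms @ 4 + 483.871ms (1/2)
6. 4354.839ms @ 9/2 + 725.806ms (3/4)
7. 5080.645ms @ 21/4 + 2177.419ms (9/4)
8. 7258.065ms @ 15/2 + 1451.613ms (3/2)
9. 8709.677ms @ 9 + 1451.613ms (3/2)
10. 10161.29ms @ 21/2 + 1451.613ms (3/2)

note 9 onset = 9b = 8709.677ms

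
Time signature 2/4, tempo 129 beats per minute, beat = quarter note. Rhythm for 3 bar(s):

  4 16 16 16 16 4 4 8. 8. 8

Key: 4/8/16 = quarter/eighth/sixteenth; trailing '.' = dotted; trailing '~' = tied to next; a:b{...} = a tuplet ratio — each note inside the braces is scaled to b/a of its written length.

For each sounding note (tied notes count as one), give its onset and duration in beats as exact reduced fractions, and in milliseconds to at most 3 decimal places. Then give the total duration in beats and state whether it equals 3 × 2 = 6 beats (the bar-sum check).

1) 0.0ms=0b +465.116ms=1b
2) 465.116ms=1b +116.279ms=1/4b
3) 581.395ms=5/4b +116.279ms=1/4b
4) 697.674ms=3/2b +116.279ms=1/4b
5) 813.953ms=7/4b +116.279ms=1/4b
6) 930.233ms=2b +465.116ms=1b
7) 1395.349ms=3b +465.116ms=1b
8) 1860.465ms=4b +348.837ms=3/4b
9) 2209.302ms=19/4b +348.837ms=3/4b
10) 2558.14ms=11/2b +232.558ms=1/2b
Σ=6b of 6 (129bpm 2/4) — PASS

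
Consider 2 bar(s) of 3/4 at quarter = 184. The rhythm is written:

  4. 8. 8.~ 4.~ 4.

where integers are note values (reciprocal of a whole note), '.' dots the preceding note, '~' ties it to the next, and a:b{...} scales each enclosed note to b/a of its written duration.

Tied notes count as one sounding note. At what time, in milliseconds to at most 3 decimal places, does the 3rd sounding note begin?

1. 0.0ms @ 0 + 489.13ms (3/2)
2. 489.13ms @ 3/2 + 244.565ms (3/4)
3. 733.696ms @ 9/4 + 1222.826ms (15/4)

note 3 onset = 9/4b = 733.696ms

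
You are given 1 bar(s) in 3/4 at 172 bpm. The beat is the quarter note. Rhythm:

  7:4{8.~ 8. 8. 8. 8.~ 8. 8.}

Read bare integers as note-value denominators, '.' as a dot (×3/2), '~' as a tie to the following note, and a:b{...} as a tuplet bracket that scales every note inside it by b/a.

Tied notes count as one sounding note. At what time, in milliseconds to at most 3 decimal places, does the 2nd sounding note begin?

note 2 onset = 6/7b = 299.003ms

1. 0.0ms @ 0 + 299.003ms (6/7)
2. 299.003ms @ 6/7 + 149.502ms (3/7)
3. 448.505ms @ 9/7 + 149.502ms (3/7)
4. 598.007ms @ 12/7 + 299.003ms (6/7)
5. 897.01ms @ 18/7 + 149.502ms (3/7)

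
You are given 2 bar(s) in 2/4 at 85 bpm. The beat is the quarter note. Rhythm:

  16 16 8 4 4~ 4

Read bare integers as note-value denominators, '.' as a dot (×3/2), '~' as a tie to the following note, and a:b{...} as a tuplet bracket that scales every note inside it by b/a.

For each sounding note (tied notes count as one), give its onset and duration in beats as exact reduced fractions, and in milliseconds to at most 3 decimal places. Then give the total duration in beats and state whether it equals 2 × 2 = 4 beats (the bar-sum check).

1) 0.0ms=0b +176.471ms=1/4b
2) 176.471ms=1/4b +176.471ms=1/4b
3) 352.941ms=1/2b +352.941ms=1/2b
4) 705.882ms=1b +705.882ms=1b
5) 1411.765ms=2b +1411.765ms=2b
Σ=4b of 4 (85bpm 2/4) — PASS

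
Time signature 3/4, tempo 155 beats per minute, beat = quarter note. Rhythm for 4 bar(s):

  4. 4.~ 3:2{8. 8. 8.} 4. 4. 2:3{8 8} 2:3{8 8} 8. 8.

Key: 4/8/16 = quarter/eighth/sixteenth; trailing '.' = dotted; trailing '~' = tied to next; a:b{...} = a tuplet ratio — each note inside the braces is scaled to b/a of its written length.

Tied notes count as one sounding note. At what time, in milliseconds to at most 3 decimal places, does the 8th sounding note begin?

1. 0.0ms @ 0 + 580.645ms (3/2)
2. 580.645ms @ 3/2 + 774.194ms (2)
3. 1354.839ms @ 7/2 + 193.548ms (1/2)
4. 1548.387ms @ 4 + 193.548ms (1/2)
5. 1741.935ms @ 9/2 + 580.645ms (3/2)
6. 2322.581ms @ 6 + 580.645ms (3/2)
7. 2903.226ms @ 15/2 + 290.323ms (3/4)
8. 3193.548ms @ 33/4 + 290.323ms (3/4)
9. 3483.871ms @ 9 + 290.323ms (3/4)
10. 3774.194ms @ 39/4 + 290.323ms (3/4)
11. 4064.516ms @ 21/2 + 290.323ms (3/4)
12. 4354.839ms @ 45/4 + 290.323ms (3/4)

note 8 onset = 33/4b = 3193.548ms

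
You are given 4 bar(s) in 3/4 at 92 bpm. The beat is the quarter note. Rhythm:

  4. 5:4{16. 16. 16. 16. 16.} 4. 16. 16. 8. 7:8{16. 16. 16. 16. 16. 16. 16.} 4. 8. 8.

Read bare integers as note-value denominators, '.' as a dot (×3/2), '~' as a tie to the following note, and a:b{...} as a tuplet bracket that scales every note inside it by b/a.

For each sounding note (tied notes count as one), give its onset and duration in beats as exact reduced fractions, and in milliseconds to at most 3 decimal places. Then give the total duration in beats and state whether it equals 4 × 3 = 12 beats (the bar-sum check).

1) 0.0ms=0b +978.261ms=3/2b
2) 978.261ms=3/2b +195.652ms=3/10b
3) 1173.913ms=9/5b +195.652ms=3/10b
4) 1369.565ms=21/10b +195.652ms=3/10b
5) 1565.217ms=12/5b +195.652ms=3/10b
6) 1760.87ms=27/10b +195.652ms=3/10b
7) 1956.522ms=3b +978.261ms=3/2b
8) 2934.783ms=9/2b +244.565ms=3/8b
9) 3179.348ms=39/8b +244.565ms=3/8b
10) 3423.913ms=21/4b +489.13ms=3/4b
11) 3913.043ms=6b +279.503ms=3/7b
12) 4192.547ms=45/7b +279.503ms=3/7b
13) 4472.05ms=48/7b +279.503ms=3/7b
14) 4751.553ms=51/7b +279.503ms=3/7b
15) 5031.056ms=54/7b +279.503ms=3/7b
16) 5310.559ms=57/7b +279.503ms=3/7b
17) 5590.062ms=60/7b +279.503ms=3/7b
18) 5869.565ms=9b +978.261ms=3/2b
19) 6847.826ms=21/2b +489.13ms=3/4b
20) 7336.957ms=45/4b +489.13ms=3/4b
Σ=12b of 12 (92bpm 3/4) — PASS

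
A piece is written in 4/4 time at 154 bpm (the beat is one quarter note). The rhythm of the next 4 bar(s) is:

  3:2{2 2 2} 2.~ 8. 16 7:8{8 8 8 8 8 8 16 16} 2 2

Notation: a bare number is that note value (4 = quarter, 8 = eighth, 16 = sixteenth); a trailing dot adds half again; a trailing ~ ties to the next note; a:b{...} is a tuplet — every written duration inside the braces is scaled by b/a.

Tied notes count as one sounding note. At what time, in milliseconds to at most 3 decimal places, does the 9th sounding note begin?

1. 0.0ms @ 0 + 519.481ms (4/3)
2. 519.481ms @ 4/3 + 519.481ms (4/3)
3. 1038.961ms @ 8/3 + 519.481ms (4/3)
4. 1558.442ms @ 4 + 1461.039ms (15/4)
5. 3019.481ms @ 31/4 + 97.403ms (1/4)
6. 3116.883ms @ 8 + 222.635ms (4/7)
7. 3339.518ms @ 60/7 + 222.635ms (4/7)
8. 3562.152ms @ 64/7 + 222.635ms (4/7)
9. 3784.787ms @ 68/7 + 222.635ms (4/7)
10. 4007.421ms @ 72/7 + 222.635ms (4/7)
11. 4230.056ms @ 76/7 + 222.635ms (4/7)
12. 4452.69ms @ 80/7 + 111.317ms (2/7)
13. 4564.007ms @ 82/7 + 111.317ms (2/7)
14. 4675.325ms @ 12 + 779.221ms (2)
15. 5454.545ms @ 14 + 779.221ms (2)

note 9 onset = 68/7b = 3784.787ms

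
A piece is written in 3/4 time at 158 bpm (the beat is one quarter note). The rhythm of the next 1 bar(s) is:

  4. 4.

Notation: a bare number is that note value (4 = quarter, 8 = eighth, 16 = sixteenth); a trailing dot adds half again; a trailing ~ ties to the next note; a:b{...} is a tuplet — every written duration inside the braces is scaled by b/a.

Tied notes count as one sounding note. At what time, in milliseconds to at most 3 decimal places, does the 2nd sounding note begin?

1. 0.0ms @ 0 + 569.62ms (3/2)
2. 569.62ms @ 3/2 + 569.62ms (3/2)

note 2 onset = 3/2b = 569.62ms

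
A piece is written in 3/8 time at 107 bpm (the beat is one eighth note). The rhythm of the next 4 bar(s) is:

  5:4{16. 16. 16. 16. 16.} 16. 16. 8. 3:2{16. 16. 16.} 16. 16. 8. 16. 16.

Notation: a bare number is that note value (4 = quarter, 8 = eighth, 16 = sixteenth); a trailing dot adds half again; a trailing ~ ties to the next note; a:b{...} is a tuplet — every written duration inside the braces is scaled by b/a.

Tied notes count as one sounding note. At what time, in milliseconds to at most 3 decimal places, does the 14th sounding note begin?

note 14 onset = 9b = 5046.729ms

1. 0.0ms @ 0 + 336.449ms (3/5)
2. 336.449ms @ 3/5 + 336.449ms (3/5)
3. 672.897ms @ 6/5 + 336.449ms (3/5)
4. 1009.346ms @ 9/5 + 336.449ms (3/5)
5. 1345.794ms @ 12/5 + 336.449ms (3/5)
6. 1682.243ms @ 3 + 420.561ms (3/4)
7. 2102.804ms @ 15/4 + 420.561ms (3/4)
8. 2523.364ms @ 9/2 + 841.121ms (3/2)
9. 3364.486ms @ 6 + 280.374ms (1/2)
10. 3644.86ms @ 13/2 + 280.374ms (1/2)
11. 3925.234ms @ 7 + 280.374ms (1/2)
12. 4205.607ms @ 15/2 + 420.561ms (3/4)
13. 4626.168ms @ 33/4 + 420.561ms (3/4)
14. 5046.729ms @ 9 + 841.121ms (3/2)
15. 5887.85ms @ 21/2 + 420.561ms (3/4)
16. 6308.411ms @ 45/4 + 420.561ms (3/4)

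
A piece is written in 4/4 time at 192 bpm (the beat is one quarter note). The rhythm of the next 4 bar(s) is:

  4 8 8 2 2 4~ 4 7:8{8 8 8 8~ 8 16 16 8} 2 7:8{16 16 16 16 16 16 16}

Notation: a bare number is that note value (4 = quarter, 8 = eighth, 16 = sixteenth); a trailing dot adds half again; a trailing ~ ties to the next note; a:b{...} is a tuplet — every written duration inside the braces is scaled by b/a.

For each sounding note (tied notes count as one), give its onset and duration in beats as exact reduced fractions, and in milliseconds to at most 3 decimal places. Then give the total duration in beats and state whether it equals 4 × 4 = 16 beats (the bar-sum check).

1) 0.0ms=0b +312.5ms=1b
2) 312.5ms=1b +156.25ms=1/2b
3) 468.75ms=3/2b +156.25ms=1/2b
4) 625.0ms=2b +625.0ms=2b
5) 1250.0ms=4b +625.0ms=2b
6) 1875.0ms=6b +625.0ms=2b
7) 2500.0ms=8b +178.571ms=4/7b
8) 2678.571ms=60/7b +178.571ms=4/7b
9) 2857.143ms=64/7b +178.571ms=4/7b
10) 3035.714ms=68/7b +357.143ms=8/7b
11) 3392.857ms=76/7b +89.286ms=2/7b
12) 3482.143ms=78/7b +89.286ms=2/7b
13) 3571.429ms=80/7b +178.571ms=4/7b
14) 3750.0ms=12b +625.0ms=2b
15) 4375.0ms=14b +89.286ms=2/7b
16) 4464.286ms=100/7b +89.286ms=2/7b
17) 4553.571ms=102/7b +89.286ms=2/7b
18) 4642.857ms=104/7b +89.286ms=2/7b
19) 4732.143ms=106/7b +89.286ms=2/7b
20) 4821.429ms=108/7b +89.286ms=2/7b
21) 4910.714ms=110/7b +89.286ms=2/7b
Σ=16b of 16 (192bpm 4/4) — PASS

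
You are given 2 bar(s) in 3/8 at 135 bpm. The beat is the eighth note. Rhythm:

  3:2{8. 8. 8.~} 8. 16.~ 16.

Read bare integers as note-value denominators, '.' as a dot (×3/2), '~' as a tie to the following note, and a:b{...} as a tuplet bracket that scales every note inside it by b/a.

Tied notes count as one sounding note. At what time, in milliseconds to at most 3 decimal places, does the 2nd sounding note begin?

note 2 onset = 1b = 444.444ms

1. 0.0ms @ 0 + 444.444ms (1)
2. 444.444ms @ 1 + 444.444ms (1)
3. 888.889ms @ 2 + 1111.111ms (5/2)
4. 2000.0ms @ 9/2 + 666.667ms (3/2)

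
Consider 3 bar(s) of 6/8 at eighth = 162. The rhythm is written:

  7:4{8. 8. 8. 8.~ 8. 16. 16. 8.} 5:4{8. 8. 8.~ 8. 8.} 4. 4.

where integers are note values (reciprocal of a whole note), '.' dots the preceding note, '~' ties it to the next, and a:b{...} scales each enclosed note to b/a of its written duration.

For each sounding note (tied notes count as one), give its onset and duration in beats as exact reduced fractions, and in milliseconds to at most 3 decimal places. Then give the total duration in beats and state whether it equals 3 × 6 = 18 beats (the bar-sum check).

1) 0.0ms=0b +317.46ms=6/7b
2) 317.46ms=6/7b +317.46ms=6/7b
3) 634.921ms=12/7b +317.46ms=6/7b
4) 952.381ms=18/7b +634.921ms=12/7b
5) 1587.302ms=30/7b +158.73ms=3/7b
6) 1746.032ms=33/7b +158.73ms=3/7b
7) 1904.762ms=36/7b +317.46ms=6/7b
8) 2222.222ms=6b +444.444ms=6/5b
9) 2666.667ms=36/5b +444.444ms=6/5b
10) 3111.111ms=42/5b +888.889ms=12/5b
11) 4000.0ms=54/5b +444.444ms=6/5b
12) 4444.444ms=12b +1111.111ms=3b
13) 5555.556ms=15b +1111.111ms=3b
Σ=18b of 18 (162bpm 6/8) — PASS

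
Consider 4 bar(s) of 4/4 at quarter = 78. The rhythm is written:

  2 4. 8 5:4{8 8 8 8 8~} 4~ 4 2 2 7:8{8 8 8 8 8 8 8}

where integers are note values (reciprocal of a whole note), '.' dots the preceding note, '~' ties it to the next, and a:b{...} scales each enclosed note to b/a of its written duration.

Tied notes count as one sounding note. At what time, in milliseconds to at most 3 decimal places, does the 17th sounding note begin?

note 17 onset = 108/7b = 11868.132ms

1. 0.0ms @ 0 + 1538.462ms (2)
2. 1538.462ms @ 2 + 1153.846ms (3/2)
3. 2692.308ms @ 7/2 + 384.615ms (1/2)
4. 3076.923ms @ 4 + 307.692ms (2/5)
5. 3384.615ms @ 22/5 + 307.692ms (2/5)
6. 3692.308ms @ 24/5 + 307.692ms (2/5)
7. 4000.0ms @ 26/5 + 307.692ms (2/5)
8. 4307.692ms @ 28/5 + 1846.154ms (12/5)
9. 6153.846ms @ 8 + 1538.462ms (2)
10. 7692.308ms @ 10 + 1538.462ms (2)
11. 9230.769ms @ 12 + 439.56ms (4/7)
12. 9670.33ms @ 88/7 + 439.56ms (4/7)
13. 10109.89ms @ 92/7 + 439.56ms (4/7)
14. 10549.451ms @ 96/7 + 439.56ms (4/7)
15. 10989.011ms @ 100/7 + 439.56ms (4/7)
16. 11428.571ms @ 104/7 + 439.56ms (4/7)
17. 11868.132ms @ 108/7 + 439.56ms (4/7)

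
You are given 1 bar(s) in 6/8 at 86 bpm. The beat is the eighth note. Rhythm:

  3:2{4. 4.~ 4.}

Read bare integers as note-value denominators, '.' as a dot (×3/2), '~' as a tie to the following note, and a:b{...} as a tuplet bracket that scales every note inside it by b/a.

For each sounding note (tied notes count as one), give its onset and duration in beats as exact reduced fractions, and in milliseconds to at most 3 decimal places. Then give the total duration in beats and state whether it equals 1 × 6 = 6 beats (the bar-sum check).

1) 0.0ms=0b +1395.349ms=2b
2) 1395.349ms=2b +2790.698ms=4b
Σ=6b of 6 (86bpm 6/8) — PASS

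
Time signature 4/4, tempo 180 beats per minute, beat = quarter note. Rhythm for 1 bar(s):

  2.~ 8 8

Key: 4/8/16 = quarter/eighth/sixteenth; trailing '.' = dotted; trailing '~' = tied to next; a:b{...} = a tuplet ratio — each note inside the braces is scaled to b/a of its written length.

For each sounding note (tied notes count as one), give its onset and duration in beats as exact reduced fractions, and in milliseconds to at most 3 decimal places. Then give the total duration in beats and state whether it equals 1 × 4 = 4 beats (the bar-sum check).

1) 0.0ms=0b +1166.667ms=7/2b
2) 1166.667ms=7/2b +166.667ms=1/2b
Σ=4b of 4 (180bpm 4/4) — PASS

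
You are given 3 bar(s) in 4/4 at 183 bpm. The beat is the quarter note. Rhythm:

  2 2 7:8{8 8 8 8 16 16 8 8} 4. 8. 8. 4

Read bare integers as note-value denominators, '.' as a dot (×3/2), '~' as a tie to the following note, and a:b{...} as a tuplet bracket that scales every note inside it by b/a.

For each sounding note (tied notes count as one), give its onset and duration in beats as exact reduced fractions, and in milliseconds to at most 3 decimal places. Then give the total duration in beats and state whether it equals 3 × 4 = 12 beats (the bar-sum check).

1) 0.0ms=0b +655.738ms=2b
2) 655.738ms=2b +655.738ms=2b
3) 1311.475ms=4b +187.354ms=4/7b
4) 1498.829ms=32/7b +187.354ms=4/7b
5) 1686.183ms=36/7b +187.354ms=4/7b
6) 1873.536ms=40/7b +187.354ms=4/7b
7) 2060.89ms=44/7b +93.677ms=2/7b
8) 2154.567ms=46/7b +93.677ms=2/7b
9) 2248.244ms=48/7b +187.354ms=4/7b
10) 2435.597ms=52/7b +187.354ms=4/7b
11) 2622.951ms=8b +491.803ms=3/2b
12) 3114.754ms=19/2b +245.902ms=3/4b
13) 3360.656ms=41/4b +245.902ms=3/4b
14) 3606.557ms=11b +327.869ms=1b
Σ=12b of 12 (183bpm 4/4) — PASS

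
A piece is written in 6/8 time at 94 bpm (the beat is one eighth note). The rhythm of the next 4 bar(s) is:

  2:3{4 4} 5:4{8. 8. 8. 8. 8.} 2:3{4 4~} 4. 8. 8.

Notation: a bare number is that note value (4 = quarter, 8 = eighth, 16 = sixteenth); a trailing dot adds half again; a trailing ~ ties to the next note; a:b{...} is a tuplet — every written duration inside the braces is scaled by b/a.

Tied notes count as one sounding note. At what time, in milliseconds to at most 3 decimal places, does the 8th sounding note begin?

1. 0.0ms @ 0 + 1914.894ms (3)
2. 1914.894ms @ 3 + 1914.894ms (3)
3. 3829.787ms @ 6 + 765.957ms (6/5)
4. 4595.745ms @ 36/5 + 765.957ms (6/5)
5. 5361.702ms @ 42/5 + 765.957ms (6/5)
6. 6127.66ms @ 48/5 + 765.957ms (6/5)
7. 6893.617ms @ 54/5 + 765.957ms (6/5)
8. 7659.574ms @ 12 + 1914.894ms (3)
9. 9574.468ms @ 15 + 3829.787ms (6)
10. 13404.255ms @ 21 + 957.447ms (3/2)
11. 14361.702ms @ 45/2 + 957.447ms (3/2)

note 8 onset = 12b = 7659.574ms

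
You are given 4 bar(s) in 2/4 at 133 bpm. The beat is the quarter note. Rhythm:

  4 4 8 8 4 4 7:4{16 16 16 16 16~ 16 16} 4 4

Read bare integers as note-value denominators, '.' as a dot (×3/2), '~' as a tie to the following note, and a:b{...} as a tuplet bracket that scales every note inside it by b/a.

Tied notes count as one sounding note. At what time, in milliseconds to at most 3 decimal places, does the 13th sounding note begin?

1. 0.0ms @ 0 + 451.128ms (1)
2. 451.128ms @ 1 + 451.128ms (1)
3. 902.256ms @ 2 + 225.564ms (1/2)
4. 1127.82ms @ 5/2 + 225.564ms (1/2)
5. 1353.383ms @ 3 + 451.128ms (1)
6. 1804.511ms @ 4 + 451.128ms (1)
7. 2255.639ms @ 5 + 64.447ms (1/7)
8. 2320.086ms @ 36/7 + 64.447ms (1/7)
9. 2384.533ms @ 37/7 + 64.447ms (1/7)
10. 2448.98ms @ 38/7 + 64.447ms (1/7)
11. 2513.426ms @ 39/7 + 128.894ms (2/7)
12. 2642.32ms @ 41/7 + 64.447ms (1/7)
13. 2706.767ms @ 6 + 451.128ms (1)
14. 3157.895ms @ 7 + 451.128ms (1)

note 13 onset = 6b = 2706.767ms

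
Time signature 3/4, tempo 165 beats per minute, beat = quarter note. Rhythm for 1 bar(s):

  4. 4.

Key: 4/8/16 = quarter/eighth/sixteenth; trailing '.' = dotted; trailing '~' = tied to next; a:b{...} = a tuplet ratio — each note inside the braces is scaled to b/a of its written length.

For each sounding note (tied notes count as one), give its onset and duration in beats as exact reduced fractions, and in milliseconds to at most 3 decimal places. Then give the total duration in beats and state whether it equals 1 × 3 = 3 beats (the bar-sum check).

1) 0.0ms=0b +545.455ms=3/2b
2) 545.455ms=3/2b +545.455ms=3/2b
Σ=3b of 3 (165bpm 3/4) — PASS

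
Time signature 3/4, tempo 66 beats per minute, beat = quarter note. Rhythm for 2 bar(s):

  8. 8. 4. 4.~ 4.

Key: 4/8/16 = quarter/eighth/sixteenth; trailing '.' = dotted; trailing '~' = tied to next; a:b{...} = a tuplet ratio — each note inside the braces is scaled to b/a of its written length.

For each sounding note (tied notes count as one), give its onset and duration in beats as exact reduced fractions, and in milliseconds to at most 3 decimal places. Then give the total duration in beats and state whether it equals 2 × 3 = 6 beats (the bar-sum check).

1) 0.0ms=0b +681.818ms=3/4b
2) 681.818ms=3/4b +681.818ms=3/4b
3) 1363.636ms=3/2b +1363.636ms=3/2b
4) 2727.273ms=3b +2727.273ms=3b
Σ=6b of 6 (66bpm 3/4) — PASS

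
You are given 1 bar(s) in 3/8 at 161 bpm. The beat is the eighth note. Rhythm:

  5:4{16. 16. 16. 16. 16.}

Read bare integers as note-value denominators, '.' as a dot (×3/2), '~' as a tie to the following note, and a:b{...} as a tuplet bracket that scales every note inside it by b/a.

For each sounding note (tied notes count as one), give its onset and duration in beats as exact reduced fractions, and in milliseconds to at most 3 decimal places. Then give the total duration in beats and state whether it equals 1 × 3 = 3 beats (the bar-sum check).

1) 0.0ms=0b +223.602ms=3/5b
2) 223.602ms=3/5b +223.602ms=3/5b
3) 447.205ms=6/5b +223.602ms=3/5b
4) 670.807ms=9/5b +223.602ms=3/5b
5) 894.41ms=12/5b +223.602ms=3/5b
Σ=3b of 3 (161bpm 3/8) — PASS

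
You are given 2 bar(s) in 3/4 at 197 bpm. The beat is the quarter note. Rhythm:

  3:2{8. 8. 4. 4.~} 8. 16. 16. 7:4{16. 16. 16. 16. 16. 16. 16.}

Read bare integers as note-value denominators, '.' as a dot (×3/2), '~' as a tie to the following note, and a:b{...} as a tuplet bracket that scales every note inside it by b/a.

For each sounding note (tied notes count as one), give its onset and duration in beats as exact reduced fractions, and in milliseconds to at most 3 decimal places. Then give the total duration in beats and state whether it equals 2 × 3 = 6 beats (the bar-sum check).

1) 0.0ms=0b +152.284ms=1/2b
2) 152.284ms=1/2b +152.284ms=1/2b
3) 304.569ms=1b +304.569ms=1b
4) 609.137ms=2b +532.995ms=7/4b
5) 1142.132ms=15/4b +114.213ms=3/8b
6) 1256.345ms=33/8b +114.213ms=3/8b
7) 1370.558ms=9/2b +65.265ms=3/14b
8) 1435.823ms=33/7b +65.265ms=3/14b
9) 1501.088ms=69/14b +65.265ms=3/14b
10) 1566.352ms=36/7b +65.265ms=3/14b
11) 1631.617ms=75/14b +65.265ms=3/14b
12) 1696.882ms=39/7b +65.265ms=3/14b
13) 1762.146ms=81/14b +65.265ms=3/14b
Σ=6b of 6 (197bpm 3/4) — PASS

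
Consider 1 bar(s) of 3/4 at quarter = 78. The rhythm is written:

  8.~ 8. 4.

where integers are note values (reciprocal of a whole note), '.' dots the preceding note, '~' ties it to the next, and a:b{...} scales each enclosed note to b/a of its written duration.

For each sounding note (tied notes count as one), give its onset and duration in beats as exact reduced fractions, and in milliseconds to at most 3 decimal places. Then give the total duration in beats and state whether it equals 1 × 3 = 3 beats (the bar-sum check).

1) 0.0ms=0b +1153.846ms=3/2b
2) 1153.846ms=3/2b +1153.846ms=3/2b
Σ=3b of 3 (78bpm 3/4) — PASS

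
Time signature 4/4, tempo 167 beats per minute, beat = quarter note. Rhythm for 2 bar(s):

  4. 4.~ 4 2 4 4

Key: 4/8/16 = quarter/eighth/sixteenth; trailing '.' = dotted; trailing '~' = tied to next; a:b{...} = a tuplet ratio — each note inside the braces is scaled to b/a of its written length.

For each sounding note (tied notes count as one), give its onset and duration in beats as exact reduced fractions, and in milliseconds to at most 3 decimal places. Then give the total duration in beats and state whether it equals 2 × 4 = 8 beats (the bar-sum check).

1) 0.0ms=0b +538.922ms=3/2b
2) 538.922ms=3/2b +898.204ms=5/2b
3) 1437.126ms=4b +718.563ms=2b
4) 2155.689ms=6b +359.281ms=1b
5) 2514.97ms=7b +359.281ms=1b
Σ=8b of 8 (167bpm 4/4) — PASS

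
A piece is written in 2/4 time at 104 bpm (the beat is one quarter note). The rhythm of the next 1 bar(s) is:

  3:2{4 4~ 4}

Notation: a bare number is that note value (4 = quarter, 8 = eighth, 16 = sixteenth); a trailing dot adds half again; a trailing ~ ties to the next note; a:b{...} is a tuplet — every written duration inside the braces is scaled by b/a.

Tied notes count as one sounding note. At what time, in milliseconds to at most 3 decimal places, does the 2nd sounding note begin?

1. 0.0ms @ 0 + 384.615ms (2/3)
2. 384.615ms @ 2/3 + 769.231ms (4/3)

note 2 onset = 2/3b = 384.615ms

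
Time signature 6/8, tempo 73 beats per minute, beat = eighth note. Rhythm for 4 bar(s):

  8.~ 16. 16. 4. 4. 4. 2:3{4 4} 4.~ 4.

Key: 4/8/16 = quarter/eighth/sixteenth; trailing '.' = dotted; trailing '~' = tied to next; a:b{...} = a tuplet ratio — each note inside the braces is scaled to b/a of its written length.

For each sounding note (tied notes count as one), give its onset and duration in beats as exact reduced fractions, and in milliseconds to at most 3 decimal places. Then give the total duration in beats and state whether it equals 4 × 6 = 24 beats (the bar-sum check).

1) 0.0ms=0b +1849.315ms=9/4b
2) 1849.315ms=9/4b +616.438ms=3/4b
3) 2465.753ms=3b +2465.753ms=3b
4) 4931.507ms=6b +2465.753ms=3b
5) 7397.26ms=9b +2465.753ms=3b
6) 9863.014ms=12b +2465.753ms=3b
7) 12328.767ms=15b +2465.753ms=3b
8) 14794.521ms=18b +4931.507ms=6b
Σ=24b of 24 (73bpm 6/8) — PASS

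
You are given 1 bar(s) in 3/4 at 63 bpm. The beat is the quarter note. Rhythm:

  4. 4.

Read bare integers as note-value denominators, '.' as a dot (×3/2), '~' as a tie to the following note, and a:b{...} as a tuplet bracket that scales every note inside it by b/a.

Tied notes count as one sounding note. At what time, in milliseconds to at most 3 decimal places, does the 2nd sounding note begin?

note 2 onset = 3/2b = 1428.571ms

1. 0.0ms @ 0 + 1428.571ms (3/2)
2. 1428.571ms @ 3/2 + 1428.571ms (3/2)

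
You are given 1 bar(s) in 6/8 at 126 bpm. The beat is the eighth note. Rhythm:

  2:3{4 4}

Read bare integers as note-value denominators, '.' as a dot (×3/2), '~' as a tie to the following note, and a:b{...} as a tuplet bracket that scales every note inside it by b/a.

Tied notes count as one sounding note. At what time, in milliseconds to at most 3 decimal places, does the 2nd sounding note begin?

1. 0.0ms @ 0 + 1428.571ms (3)
2. 1428.571ms @ 3 + 1428.571ms (3)

note 2 onset = 3b = 1428.571ms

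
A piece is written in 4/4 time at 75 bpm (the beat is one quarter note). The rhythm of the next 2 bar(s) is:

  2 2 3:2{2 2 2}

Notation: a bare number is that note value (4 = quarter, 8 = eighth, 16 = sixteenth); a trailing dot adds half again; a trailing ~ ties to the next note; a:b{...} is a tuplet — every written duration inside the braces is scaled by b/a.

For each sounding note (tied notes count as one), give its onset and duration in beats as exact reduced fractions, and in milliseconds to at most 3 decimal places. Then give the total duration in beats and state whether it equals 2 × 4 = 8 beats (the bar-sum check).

1) 0.0ms=0b +1600.0ms=2b
2) 1600.0ms=2b +1600.0ms=2b
3) 3200.0ms=4b +1066.667ms=4/3b
4) 4266.667ms=16/3b +1066.667ms=4/3b
5) 5333.333ms=20/3b +1066.667ms=4/3b
Σ=8b of 8 (75bpm 4/4) — PASS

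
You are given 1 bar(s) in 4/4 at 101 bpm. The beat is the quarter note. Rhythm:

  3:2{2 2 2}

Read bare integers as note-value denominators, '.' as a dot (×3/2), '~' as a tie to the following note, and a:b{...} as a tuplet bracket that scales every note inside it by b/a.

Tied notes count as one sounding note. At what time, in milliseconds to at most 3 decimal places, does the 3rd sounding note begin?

note 3 onset = 8/3b = 1584.158ms

1. 0.0ms @ 0 + 792.079ms (4/3)
2. 792.079ms @ 4/3 + 792.079ms (4/3)
3. 1584.158ms @ 8/3 + 792.079ms (4/3)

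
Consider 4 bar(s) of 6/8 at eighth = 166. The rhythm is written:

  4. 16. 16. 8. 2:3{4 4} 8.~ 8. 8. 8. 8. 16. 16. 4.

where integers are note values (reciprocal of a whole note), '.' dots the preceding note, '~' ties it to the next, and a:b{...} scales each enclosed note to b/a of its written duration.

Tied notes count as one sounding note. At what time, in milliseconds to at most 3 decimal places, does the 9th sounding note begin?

1. 0.0ms @ 0 + 1084.337ms (3)
2. 1084.337ms @ 3 + 271.084ms (3/4)
3. 1355.422ms @ 15/4 + 271.084ms (3/4)
4. 1626.506ms @ 9/2 + 542.169ms (3/2)
5. 2168.675ms @ 6 + 1084.337ms (3)
6. 3253.012ms @ 9 + 1084.337ms (3)
7. 4337.349ms @ 12 + 1084.337ms (3)
8. 5421.687ms @ 15 + 542.169ms (3/2)
9. 5963.855ms @ 33/2 + 542.169ms (3/2)
10. 6506.024ms @ 18 + 542.169ms (3/2)
11. 7048.193ms @ 39/2 + 271.084ms (3/4)
12. 7319.277ms @ 81/4 + 271.084ms (3/4)
13. 7590.361ms @ 21 + 1084.337ms (3)

note 9 onset = 33/2b = 5963.855ms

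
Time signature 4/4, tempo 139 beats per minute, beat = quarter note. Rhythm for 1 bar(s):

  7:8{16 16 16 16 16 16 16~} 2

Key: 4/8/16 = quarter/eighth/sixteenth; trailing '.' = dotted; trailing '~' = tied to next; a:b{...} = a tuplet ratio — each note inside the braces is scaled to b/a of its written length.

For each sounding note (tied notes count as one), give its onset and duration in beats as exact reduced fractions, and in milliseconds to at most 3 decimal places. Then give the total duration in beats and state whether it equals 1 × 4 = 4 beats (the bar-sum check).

1) 0.0ms=0b +123.33ms=2/7b
2) 123.33ms=2/7b +123.33ms=2/7b
3) 246.66ms=4/7b +123.33ms=2/7b
4) 369.99ms=6/7b +123.33ms=2/7b
5) 493.32ms=8/7b +123.33ms=2/7b
6) 616.65ms=10/7b +123.33ms=2/7b
7) 739.979ms=12/7b +986.639ms=16/7b
Σ=4b of 4 (139bpm 4/4) — PASS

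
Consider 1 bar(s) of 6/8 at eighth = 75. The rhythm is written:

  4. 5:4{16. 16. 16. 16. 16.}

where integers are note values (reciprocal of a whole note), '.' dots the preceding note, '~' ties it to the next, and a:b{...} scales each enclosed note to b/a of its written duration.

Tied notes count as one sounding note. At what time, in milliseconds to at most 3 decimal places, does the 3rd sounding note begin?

note 3 onset = 18/5b = 2880.0ms

1. 0.0ms @ 0 + 2400.0ms (3)
2. 2400.0ms @ 3 + 480.0ms (3/5)
3. 2880.0ms @ 18/5 + 480.0ms (3/5)
4. 3360.0ms @ 21/5 + 480.0ms (3/5)
5. 3840.0ms @ 24/5 + 480.0ms (3/5)
6. 4320.0ms @ 27/5 + 480.0ms (3/5)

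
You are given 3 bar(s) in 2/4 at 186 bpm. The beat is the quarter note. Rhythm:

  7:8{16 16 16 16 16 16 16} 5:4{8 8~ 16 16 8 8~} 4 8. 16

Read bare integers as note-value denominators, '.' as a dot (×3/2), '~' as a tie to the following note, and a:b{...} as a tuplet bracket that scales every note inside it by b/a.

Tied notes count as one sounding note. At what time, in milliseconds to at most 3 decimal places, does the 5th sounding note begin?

note 5 onset = 8/7b = 368.664ms

1. 0.0ms @ 0 + 92.166ms (2/7)
2. 92.166ms @ 2/7 + 92.166ms (2/7)
3. 184.332ms @ 4/7 + 92.166ms (2/7)
4. 276.498ms @ 6/7 + 92.166ms (2/7)
5. 368.664ms @ 8/7 + 92.166ms (2/7)
6. 460.829ms @ 10/7 + 92.166ms (2/7)
7. 552.995ms @ 12/7 + 92.166ms (2/7)
8. 645.161ms @ 2 + 129.032ms (2/5)
9. 774.194ms @ 12/5 + 193.548ms (3/5)
10. 967.742ms @ 3 + 64.516ms (1/5)
11. 1032.258ms @ 16/5 + 129.032ms (2/5)
12. 1161.29ms @ 18/5 + 451.613ms (7/5)
13. 1612.903ms @ 5 + 241.935ms (3/4)
14. 1854.839ms @ 23/4 + 80.645ms (1/4)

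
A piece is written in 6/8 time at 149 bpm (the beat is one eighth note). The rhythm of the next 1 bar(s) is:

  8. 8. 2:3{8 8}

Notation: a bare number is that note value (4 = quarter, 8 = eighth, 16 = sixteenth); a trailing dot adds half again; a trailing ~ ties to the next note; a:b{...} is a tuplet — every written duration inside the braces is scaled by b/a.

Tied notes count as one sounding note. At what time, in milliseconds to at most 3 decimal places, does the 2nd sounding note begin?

note 2 onset = 3/2b = 604.027ms

1. 0.0ms @ 0 + 604.027ms (3/2)
2. 604.027ms @ 3/2 + 604.027ms (3/2)
3. 1208.054ms @ 3 + 604.027ms (3/2)
4. 1812.081ms @ 9/2 + 604.027ms (3/2)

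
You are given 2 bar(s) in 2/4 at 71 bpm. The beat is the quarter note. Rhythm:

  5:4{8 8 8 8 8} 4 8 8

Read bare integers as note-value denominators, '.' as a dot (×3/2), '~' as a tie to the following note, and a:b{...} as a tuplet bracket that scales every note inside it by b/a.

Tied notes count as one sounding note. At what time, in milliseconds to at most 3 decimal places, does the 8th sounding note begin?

1. 0.0ms @ 0 + 338.028ms (2/5)
2. 338.028ms @ 2/5 + 338.028ms (2/5)
3. 676.056ms @ 4/5 + 338.028ms (2/5)
4. 1014.085ms @ 6/5 + 338.028ms (2/5)
5. 1352.113ms @ 8/5 + 338.028ms (2/5)
6. 1690.141ms @ 2 + 845.07ms (1)
7. 2535.211ms @ 3 + 422.535ms (1/2)
8. 2957.746ms @ 7/2 + 422.535ms (1/2)

note 8 onset = 7/2b = 2957.746ms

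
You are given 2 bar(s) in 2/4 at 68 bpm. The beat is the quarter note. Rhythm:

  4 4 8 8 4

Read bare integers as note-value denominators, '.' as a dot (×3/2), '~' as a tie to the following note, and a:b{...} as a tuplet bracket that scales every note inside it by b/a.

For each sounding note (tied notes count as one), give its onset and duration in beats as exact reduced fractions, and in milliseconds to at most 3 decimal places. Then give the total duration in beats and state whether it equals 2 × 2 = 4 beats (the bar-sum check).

1) 0.0ms=0b +882.353ms=1b
2) 882.353ms=1b +882.353ms=1b
3) 1764.706ms=2b +441.176ms=1/2b
4) 2205.882ms=5/2b +441.176ms=1/2b
5) 2647.059ms=3b +882.353ms=1b
Σ=4b of 4 (68bpm 2/4) — PASS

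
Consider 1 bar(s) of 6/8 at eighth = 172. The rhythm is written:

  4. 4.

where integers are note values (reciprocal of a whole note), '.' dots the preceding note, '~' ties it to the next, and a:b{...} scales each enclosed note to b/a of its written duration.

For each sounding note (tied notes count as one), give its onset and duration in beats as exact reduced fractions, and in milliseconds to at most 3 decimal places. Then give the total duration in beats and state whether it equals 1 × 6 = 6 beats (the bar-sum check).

1) 0.0ms=0b +1046.512ms=3b
2) 1046.512ms=3b +1046.512ms=3b
Σ=6b of 6 (172bpm 6/8) — PASS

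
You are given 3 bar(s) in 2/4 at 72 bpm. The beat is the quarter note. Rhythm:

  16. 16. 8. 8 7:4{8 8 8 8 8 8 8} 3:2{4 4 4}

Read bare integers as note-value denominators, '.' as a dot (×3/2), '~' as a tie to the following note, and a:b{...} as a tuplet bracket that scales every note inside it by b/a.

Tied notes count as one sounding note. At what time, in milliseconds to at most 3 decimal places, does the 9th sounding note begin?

note 9 onset = 22/7b = 2619.048ms

1. 0.0ms @ 0 + 312.5ms (3/8)
2. 312.5ms @ 3/8 + 312.5ms (3/8)
3. 625.0ms @ 3/4 + 625.0ms (3/4)
4. 1250.0ms @ 3/2 + 416.667ms (1/2)
5. 1666.667ms @ 2 + 238.095ms (2/7)
6. 1904.762ms @ 16/7 + 238.095ms (2/7)
7. 2142.857ms @ 18/7 + 238.095ms (2/7)
8. 2380.952ms @ 20/7 + 238.095ms (2/7)
9. 2619.048ms @ 22/7 + 238.095ms (2/7)
10. 2857.143ms @ 24/7 + 238.095ms (2/7)
11. 3095.238ms @ 26/7 + 238.095ms (2/7)
12. 3333.333ms @ 4 + 555.556ms (2/3)
13. 3888.889ms @ 14/3 + 555.556ms (2/3)
14. 4444.444ms @ 16/3 + 555.556ms (2/3)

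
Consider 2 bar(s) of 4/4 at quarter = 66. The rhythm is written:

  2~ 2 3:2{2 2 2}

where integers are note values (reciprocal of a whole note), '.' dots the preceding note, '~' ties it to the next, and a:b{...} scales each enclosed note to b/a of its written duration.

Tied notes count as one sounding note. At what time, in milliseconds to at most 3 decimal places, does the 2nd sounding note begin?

1. 0.0ms @ 0 + 3636.364ms (4)
2. 3636.364ms @ 4 + 1212.121ms (4/3)
3. 4848.485ms @ 16/3 + 1212.121ms (4/3)
4. 6060.606ms @ 20/3 + 1212.121ms (4/3)

note 2 onset = 4b = 3636.364ms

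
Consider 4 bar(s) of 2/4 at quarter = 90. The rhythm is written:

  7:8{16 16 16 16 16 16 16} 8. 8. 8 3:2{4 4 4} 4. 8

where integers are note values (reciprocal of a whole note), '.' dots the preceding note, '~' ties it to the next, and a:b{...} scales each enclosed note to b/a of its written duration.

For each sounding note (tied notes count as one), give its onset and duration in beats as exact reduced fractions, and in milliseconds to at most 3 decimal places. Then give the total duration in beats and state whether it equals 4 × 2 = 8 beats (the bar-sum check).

1) 0.0ms=0b +190.476ms=2/7b
2) 190.476ms=2/7b +190.476ms=2/7b
3) 380.952ms=4/7b +190.476ms=2/7b
4) 571.429ms=6/7b +190.476ms=2/7b
5) 761.905ms=8/7b +190.476ms=2/7b
6) 952.381ms=10/7b +190.476ms=2/7b
7) 1142.857ms=12/7b +190.476ms=2/7b
8) 1333.333ms=2b +500.0ms=3/4b
9) 1833.333ms=11/4b +500.0ms=3/4b
10) 2333.333ms=7/2b +333.333ms=1/2b
11) 2666.667ms=4b +444.444ms=2/3b
12) 3111.111ms=14/3b +444.444ms=2/3b
13) 3555.556ms=16/3b +444.444ms=2/3b
14) 4000.0ms=6b +1000.0ms=3/2b
15) 5000.0ms=15/2b +333.333ms=1/2b
Σ=8b of 8 (90bpm 2/4) — PASS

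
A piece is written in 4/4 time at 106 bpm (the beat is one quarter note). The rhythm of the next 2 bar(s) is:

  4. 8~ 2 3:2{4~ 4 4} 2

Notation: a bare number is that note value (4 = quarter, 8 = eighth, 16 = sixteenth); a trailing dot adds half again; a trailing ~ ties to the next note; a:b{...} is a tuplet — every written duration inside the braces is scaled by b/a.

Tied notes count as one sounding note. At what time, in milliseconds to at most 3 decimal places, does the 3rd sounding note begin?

1. 0.0ms @ 0 + 849.057ms (3/2)
2. 849.057ms @ 3/2 + 1415.094ms (5/2)
3. 2264.151ms @ 4 + 754.717ms (4/3)
4. 3018.868ms @ 16/3 + 377.358ms (2/3)
5. 3396.226ms @ 6 + 1132.075ms (2)

note 3 onset = 4b = 2264.151ms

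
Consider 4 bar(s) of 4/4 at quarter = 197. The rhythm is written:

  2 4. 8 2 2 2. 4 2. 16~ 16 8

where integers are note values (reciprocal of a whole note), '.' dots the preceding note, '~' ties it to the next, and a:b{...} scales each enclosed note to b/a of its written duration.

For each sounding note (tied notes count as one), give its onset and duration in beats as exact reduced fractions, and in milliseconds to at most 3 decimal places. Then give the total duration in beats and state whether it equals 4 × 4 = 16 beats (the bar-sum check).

1) 0.0ms=0b +609.137ms=2b
2) 609.137ms=2b +456.853ms=3/2b
3) 1065.99ms=7/2b +152.284ms=1/2b
4) 1218.274ms=4b +609.137ms=2b
5) 1827.411ms=6b +609.137ms=2b
6) 2436.548ms=8b +913.706ms=3b
7) 3350.254ms=11b +304.569ms=1b
8) 3654.822ms=12b +913.706ms=3b
9) 4568.528ms=15b +152.284ms=1/2b
10) 4720.812ms=31/2b +152.284ms=1/2b
Σ=16b of 16 (197bpm 4/4) — PASS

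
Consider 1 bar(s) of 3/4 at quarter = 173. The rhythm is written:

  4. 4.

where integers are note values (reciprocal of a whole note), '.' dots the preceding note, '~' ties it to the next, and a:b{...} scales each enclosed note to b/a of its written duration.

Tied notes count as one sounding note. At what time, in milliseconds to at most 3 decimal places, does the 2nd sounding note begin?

note 2 onset = 3/2b = 520.231ms

1. 0.0ms @ 0 + 520.231ms (3/2)
2. 520.231ms @ 3/2 + 520.231ms (3/2)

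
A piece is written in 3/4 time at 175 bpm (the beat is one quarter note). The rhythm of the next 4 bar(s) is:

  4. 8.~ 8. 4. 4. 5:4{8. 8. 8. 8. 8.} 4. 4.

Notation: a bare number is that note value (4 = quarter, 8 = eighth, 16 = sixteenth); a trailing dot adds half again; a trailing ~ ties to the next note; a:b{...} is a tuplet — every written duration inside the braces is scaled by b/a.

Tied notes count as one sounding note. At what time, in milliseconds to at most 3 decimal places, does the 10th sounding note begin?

1. 0.0ms @ 0 + 514.286ms (3/2)
2. 514.286ms @ 3/2 + 514.286ms (3/2)
3. 1028.571ms @ 3 + 514.286ms (3/2)
4. 1542.857ms @ 9/2 + 514.286ms (3/2)
5. 2057.143ms @ 6 + 205.714ms (3/5)
6. 2262.857ms @ 33/5 + 205.714ms (3/5)
7. 2468.571ms @ 36/5 + 205.714ms (3/5)
8. 2674.286ms @ 39/5 + 205.714ms (3/5)
9. 2880.0ms @ 42/5 + 205.714ms (3/5)
10. 3085.714ms @ 9 + 514.286ms (3/2)
11. 3600.0ms @ 21/2 + 514.286ms (3/2)

note 10 onset = 9b = 3085.714ms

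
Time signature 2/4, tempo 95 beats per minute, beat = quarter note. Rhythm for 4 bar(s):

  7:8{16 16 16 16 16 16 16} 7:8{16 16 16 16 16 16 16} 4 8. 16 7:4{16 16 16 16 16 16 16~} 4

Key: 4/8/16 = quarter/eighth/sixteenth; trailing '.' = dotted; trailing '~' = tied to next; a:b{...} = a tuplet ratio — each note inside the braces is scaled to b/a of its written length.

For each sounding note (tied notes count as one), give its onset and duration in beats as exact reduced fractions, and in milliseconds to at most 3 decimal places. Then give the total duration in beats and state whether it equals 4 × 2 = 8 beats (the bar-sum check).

1) 0.0ms=0b +180.451ms=2/7b
2) 180.451ms=2/7b +180.451ms=2/7b
3) 360.902ms=4/7b +180.451ms=2/7b
4) 541.353ms=6/7b +180.451ms=2/7b
5) 721.805ms=8/7b +180.451ms=2/7b
6) 902.256ms=10/7b +180.451ms=2/7b
7) 1082.707ms=12/7b +180.451ms=2/7b
8) 1263.158ms=2b +180.451ms=2/7b
9) 1443.609ms=16/7b +180.451ms=2/7b
10) 1624.06ms=18/7b +180.451ms=2/7b
11) 1804.511ms=20/7b +180.451ms=2/7b
12) 1984.962ms=22/7b +180.451ms=2/7b
13) 2165.414ms=24/7b +180.451ms=2/7b
14) 2345.865ms=26/7b +180.451ms=2/7b
15) 2526.316ms=4b +631.579ms=1b
16) 3157.895ms=5b +473.684ms=3/4b
17) 3631.579ms=23/4b +157.895ms=1/4b
18) 3789.474ms=6b +90.226ms=1/7b
19) 3879.699ms=43/7b +90.226ms=1/7b
20) 3969.925ms=44/7b +90.226ms=1/7b
21) 4060.15ms=45/7b +90.226ms=1/7b
22) 4150.376ms=46/7b +90.226ms=1/7b
23) 4240.602ms=47/7b +90.226ms=1/7b
24) 4330.827ms=48/7b +721.805ms=8/7b
Σ=8b of 8 (95bpm 2/4) — PASS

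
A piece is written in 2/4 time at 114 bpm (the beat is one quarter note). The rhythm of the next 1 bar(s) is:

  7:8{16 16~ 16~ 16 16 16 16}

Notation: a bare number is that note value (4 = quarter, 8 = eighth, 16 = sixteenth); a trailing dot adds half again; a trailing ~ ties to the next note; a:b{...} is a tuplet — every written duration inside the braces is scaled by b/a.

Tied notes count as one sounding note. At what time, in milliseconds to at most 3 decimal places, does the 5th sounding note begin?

note 5 onset = 12/7b = 902.256ms

1. 0.0ms @ 0 + 150.376ms (2/7)
2. 150.376ms @ 2/7 + 451.128ms (6/7)
3. 601.504ms @ 8/7 + 150.376ms (2/7)
4. 751.88ms @ 10/7 + 150.376ms (2/7)
5. 902.256ms @ 12/7 + 150.376ms (2/7)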